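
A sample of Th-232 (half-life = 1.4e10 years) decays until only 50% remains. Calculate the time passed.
t = t½ × log₂(N₀/N) = 1.4e10 years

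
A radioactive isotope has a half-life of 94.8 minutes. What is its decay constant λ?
λ = ln(2)/t½ = 0.007312 minute⁻¹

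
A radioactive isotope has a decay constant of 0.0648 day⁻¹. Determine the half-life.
t½ = ln(2)/λ = 10.7 days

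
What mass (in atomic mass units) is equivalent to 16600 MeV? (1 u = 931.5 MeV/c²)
m = E/c² = 17.82 u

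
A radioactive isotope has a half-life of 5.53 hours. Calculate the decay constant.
λ = ln(2)/t½ = 0.1253 hour⁻¹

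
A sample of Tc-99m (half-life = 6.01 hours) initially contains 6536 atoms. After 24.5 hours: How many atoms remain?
N = N₀(1/2)^(t/t½) = 387.4 atoms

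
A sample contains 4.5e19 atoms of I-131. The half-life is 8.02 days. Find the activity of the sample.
A = λN = 3.889e18 decays/day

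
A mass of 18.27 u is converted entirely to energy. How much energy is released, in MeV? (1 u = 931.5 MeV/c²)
E = mc² = 17020 MeV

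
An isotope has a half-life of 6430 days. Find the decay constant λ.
λ = ln(2)/t½ = 1.078e-4 day⁻¹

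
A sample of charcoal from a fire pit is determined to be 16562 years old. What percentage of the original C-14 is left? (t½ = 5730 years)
N/N₀ = (1/2)^(t/t½) = 0.1349 = 13.5%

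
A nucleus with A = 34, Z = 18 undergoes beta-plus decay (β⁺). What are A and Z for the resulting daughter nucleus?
Daughter: A = 34, Z = 17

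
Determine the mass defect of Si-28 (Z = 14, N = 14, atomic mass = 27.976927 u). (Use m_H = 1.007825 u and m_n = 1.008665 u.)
Δm = Z·m_H + N·m_n − M = 0.2539 u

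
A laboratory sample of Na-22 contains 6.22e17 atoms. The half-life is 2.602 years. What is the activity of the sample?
A = λN = 1.657e17 decays/year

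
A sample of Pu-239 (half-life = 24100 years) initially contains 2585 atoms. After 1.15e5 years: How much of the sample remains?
N = N₀(1/2)^(t/t½) = 94.63 atoms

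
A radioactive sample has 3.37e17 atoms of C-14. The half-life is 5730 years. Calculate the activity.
A = λN = 4.077e13 decays/year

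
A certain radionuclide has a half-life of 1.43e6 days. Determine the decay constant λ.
λ = ln(2)/t½ = 4.847e-7 day⁻¹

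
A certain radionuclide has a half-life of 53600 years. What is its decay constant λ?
λ = ln(2)/t½ = 1.293e-5 year⁻¹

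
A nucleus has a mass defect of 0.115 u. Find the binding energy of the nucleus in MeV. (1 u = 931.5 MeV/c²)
B.E. = Δm × 931.5 = 107.1 MeV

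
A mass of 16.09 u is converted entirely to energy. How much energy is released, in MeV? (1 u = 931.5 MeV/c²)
E = mc² = 14990 MeV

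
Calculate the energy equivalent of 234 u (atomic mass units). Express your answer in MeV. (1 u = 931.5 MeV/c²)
E = mc² = 2.18e5 MeV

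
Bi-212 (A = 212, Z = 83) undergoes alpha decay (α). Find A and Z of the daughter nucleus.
Daughter: A = 208, Z = 81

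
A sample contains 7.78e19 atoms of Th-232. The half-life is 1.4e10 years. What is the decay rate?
A = λN = 3.852e9 decays/year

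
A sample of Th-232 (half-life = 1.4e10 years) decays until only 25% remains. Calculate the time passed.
t = t½ × log₂(N₀/N) = 2.8e10 years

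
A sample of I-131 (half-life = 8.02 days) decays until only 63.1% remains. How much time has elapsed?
t = t½ × log₂(N₀/N) = 5.328 days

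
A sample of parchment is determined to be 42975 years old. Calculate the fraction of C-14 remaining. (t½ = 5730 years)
N/N₀ = (1/2)^(t/t½) = 0.005524 = 0.552%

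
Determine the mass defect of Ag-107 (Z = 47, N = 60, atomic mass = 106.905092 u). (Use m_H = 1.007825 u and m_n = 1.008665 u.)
Δm = Z·m_H + N·m_n − M = 0.9826 u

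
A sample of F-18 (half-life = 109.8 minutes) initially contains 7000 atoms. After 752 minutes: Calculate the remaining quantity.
N = N₀(1/2)^(t/t½) = 60.73 atoms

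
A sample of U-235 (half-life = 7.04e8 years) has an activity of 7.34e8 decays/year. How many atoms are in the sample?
N = A/λ = 7.455e17 atoms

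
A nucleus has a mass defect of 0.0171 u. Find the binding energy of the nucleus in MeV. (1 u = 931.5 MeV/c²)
B.E. = Δm × 931.5 = 15.93 MeV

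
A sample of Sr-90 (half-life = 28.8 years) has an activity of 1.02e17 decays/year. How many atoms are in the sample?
N = A/λ = 4.238e18 atoms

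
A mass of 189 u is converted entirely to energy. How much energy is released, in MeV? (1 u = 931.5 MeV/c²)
E = mc² = 1.761e5 MeV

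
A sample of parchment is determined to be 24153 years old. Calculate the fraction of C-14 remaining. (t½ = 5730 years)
N/N₀ = (1/2)^(t/t½) = 0.05384 = 5.38%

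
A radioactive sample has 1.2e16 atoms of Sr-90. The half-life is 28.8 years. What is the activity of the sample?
A = λN = 2.888e14 decays/year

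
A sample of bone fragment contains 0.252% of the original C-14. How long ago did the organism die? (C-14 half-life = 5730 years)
Age = t½ × log₂(1/ratio) = 49460 years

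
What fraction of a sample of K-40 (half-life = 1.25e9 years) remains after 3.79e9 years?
N/N₀ = (1/2)^(t/t½) = 0.1223 = 12.2%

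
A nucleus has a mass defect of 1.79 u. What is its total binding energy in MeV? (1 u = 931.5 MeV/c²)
B.E. = Δm × 931.5 = 1667 MeV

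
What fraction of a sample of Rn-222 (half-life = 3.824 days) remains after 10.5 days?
N/N₀ = (1/2)^(t/t½) = 0.1491 = 14.9%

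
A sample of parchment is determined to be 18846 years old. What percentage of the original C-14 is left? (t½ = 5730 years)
N/N₀ = (1/2)^(t/t½) = 0.1023 = 10.2%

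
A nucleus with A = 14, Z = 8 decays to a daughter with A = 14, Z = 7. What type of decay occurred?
ΔA = 0, ΔZ = -1 ⇒ beta-plus decay (β⁺) or electron capture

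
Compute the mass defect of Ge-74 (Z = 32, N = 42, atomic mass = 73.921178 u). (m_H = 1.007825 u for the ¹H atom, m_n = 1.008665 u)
Δm = Z·m_H + N·m_n − M = 0.6932 u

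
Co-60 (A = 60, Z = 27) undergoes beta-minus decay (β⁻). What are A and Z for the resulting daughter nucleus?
Daughter: A = 60, Z = 28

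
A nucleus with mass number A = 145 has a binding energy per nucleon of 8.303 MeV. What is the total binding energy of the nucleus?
B.E. = 8.303 × 145 = 1204 MeV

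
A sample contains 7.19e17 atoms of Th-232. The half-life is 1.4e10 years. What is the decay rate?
A = λN = 3.56e7 decays/year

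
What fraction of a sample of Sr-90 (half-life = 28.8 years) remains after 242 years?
N/N₀ = (1/2)^(t/t½) = 0.002955 = 0.295%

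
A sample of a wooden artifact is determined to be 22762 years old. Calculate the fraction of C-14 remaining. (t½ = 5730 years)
N/N₀ = (1/2)^(t/t½) = 0.06371 = 6.37%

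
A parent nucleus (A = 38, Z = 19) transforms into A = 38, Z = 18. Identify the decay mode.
ΔA = 0, ΔZ = -1 ⇒ beta-plus decay (β⁺) or electron capture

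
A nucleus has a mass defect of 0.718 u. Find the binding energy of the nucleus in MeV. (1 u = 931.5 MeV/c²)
B.E. = Δm × 931.5 = 668.8 MeV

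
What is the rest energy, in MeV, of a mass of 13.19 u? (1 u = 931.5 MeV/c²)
E = mc² = 12290 MeV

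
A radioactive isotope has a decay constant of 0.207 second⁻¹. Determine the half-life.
t½ = ln(2)/λ = 3.349 seconds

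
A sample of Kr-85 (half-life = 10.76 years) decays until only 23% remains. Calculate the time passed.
t = t½ × log₂(N₀/N) = 22.81 years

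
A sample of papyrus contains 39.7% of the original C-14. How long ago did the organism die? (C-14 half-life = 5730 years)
Age = t½ × log₂(1/ratio) = 7637 years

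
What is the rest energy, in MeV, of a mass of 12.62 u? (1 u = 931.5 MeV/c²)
E = mc² = 11760 MeV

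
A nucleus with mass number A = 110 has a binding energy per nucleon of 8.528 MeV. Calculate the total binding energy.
B.E. = 8.528 × 110 = 938.1 MeV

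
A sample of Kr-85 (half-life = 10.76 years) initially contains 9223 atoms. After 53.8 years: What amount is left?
N = N₀(1/2)^(t/t½) = 288.2 atoms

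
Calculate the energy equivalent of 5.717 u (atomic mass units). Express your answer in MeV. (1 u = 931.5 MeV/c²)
E = mc² = 5325 MeV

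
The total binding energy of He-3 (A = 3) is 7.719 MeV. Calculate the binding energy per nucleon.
B.E./A = 7.719/3 = 2.573 MeV/nucleon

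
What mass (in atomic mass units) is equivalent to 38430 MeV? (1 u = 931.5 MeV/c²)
m = E/c² = 41.26 u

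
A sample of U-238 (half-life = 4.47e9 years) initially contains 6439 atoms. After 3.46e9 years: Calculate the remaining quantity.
N = N₀(1/2)^(t/t½) = 3765 atoms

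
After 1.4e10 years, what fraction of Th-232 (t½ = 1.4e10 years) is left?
N/N₀ = (1/2)^(t/t½) = 0.5 = 50%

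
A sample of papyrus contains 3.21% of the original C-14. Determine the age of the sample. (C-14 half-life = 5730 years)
Age = t½ × log₂(1/ratio) = 28430 years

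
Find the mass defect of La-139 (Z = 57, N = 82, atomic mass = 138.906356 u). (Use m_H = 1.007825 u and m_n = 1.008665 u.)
Δm = Z·m_H + N·m_n − M = 1.25 u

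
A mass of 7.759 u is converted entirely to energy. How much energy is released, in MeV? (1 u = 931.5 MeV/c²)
E = mc² = 7228 MeV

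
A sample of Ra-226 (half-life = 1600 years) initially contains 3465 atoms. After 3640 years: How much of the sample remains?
N = N₀(1/2)^(t/t½) = 715.9 atoms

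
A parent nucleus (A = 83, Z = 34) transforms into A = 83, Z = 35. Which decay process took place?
ΔA = 0, ΔZ = +1 ⇒ beta-minus decay (β⁻)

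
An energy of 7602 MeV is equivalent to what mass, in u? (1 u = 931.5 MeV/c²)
m = E/c² = 8.161 u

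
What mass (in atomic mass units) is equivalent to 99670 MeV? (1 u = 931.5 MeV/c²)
m = E/c² = 107 u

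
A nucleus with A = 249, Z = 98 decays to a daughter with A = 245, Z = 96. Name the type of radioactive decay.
ΔA = -4, ΔZ = -2 ⇒ alpha decay (α)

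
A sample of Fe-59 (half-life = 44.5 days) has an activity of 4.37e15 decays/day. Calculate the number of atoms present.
N = A/λ = 2.806e17 atoms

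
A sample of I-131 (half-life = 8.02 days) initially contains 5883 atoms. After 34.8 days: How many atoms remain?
N = N₀(1/2)^(t/t½) = 290.7 atoms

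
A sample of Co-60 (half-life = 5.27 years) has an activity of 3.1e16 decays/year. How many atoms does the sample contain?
N = A/λ = 2.357e17 atoms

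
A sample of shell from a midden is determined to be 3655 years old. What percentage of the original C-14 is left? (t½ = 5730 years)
N/N₀ = (1/2)^(t/t½) = 0.6427 = 64.3%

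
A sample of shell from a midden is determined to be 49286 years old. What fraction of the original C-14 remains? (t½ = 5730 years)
N/N₀ = (1/2)^(t/t½) = 0.002575 = 0.257%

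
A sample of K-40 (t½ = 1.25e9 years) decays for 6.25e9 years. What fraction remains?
N/N₀ = (1/2)^(t/t½) = 0.03125 = 3.12%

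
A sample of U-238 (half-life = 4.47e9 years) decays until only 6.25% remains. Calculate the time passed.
t = t½ × log₂(N₀/N) = 1.788e10 years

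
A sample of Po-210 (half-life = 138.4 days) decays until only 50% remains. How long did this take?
t = t½ × log₂(N₀/N) = 138.4 days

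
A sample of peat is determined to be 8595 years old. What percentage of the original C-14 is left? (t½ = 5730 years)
N/N₀ = (1/2)^(t/t½) = 0.3536 = 35.4%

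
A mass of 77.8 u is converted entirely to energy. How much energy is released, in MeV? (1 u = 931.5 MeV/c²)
E = mc² = 72470 MeV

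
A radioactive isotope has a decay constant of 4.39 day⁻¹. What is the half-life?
t½ = ln(2)/λ = 0.1579 days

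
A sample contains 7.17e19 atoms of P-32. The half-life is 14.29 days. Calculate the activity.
A = λN = 3.478e18 decays/day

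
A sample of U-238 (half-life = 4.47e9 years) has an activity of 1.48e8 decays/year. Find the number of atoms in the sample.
N = A/λ = 9.544e17 atoms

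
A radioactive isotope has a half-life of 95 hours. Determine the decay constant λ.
λ = ln(2)/t½ = 0.007296 hour⁻¹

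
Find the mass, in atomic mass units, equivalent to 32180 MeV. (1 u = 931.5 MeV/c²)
m = E/c² = 34.55 u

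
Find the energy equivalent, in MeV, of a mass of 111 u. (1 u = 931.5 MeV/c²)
E = mc² = 1.034e5 MeV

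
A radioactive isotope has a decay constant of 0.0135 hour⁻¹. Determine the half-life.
t½ = ln(2)/λ = 51.34 hours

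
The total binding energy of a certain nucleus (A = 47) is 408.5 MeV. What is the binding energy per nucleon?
B.E./A = 408.5/47 = 8.691 MeV/nucleon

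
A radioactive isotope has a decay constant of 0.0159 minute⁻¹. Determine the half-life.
t½ = ln(2)/λ = 43.59 minutes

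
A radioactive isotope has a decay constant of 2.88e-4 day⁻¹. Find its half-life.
t½ = ln(2)/λ = 2407 days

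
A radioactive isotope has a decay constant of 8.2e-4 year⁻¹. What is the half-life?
t½ = ln(2)/λ = 845.3 years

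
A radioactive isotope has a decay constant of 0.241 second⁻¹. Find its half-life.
t½ = ln(2)/λ = 2.876 seconds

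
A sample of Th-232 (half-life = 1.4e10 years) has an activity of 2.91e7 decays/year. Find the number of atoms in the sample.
N = A/λ = 5.878e17 atoms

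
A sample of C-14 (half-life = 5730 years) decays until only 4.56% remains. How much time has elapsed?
t = t½ × log₂(N₀/N) = 25530 years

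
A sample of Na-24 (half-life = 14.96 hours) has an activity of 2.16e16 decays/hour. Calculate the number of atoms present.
N = A/λ = 4.662e17 atoms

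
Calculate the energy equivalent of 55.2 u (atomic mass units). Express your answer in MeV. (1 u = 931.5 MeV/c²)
E = mc² = 51420 MeV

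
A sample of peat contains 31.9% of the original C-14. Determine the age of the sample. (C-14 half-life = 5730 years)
Age = t½ × log₂(1/ratio) = 9445 years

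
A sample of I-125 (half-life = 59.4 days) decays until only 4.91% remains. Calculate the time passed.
t = t½ × log₂(N₀/N) = 258.3 days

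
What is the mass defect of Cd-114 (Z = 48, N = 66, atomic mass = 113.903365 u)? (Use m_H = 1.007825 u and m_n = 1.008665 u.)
Δm = Z·m_H + N·m_n − M = 1.044 u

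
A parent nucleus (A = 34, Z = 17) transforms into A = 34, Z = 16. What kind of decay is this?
ΔA = 0, ΔZ = -1 ⇒ beta-plus decay (β⁺) or electron capture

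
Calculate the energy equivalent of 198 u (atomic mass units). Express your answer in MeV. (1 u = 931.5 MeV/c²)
E = mc² = 1.844e5 MeV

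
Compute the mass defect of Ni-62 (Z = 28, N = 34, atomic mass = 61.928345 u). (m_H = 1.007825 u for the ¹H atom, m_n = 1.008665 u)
Δm = Z·m_H + N·m_n − M = 0.5854 u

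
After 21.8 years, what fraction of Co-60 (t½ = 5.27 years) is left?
N/N₀ = (1/2)^(t/t½) = 0.05685 = 5.69%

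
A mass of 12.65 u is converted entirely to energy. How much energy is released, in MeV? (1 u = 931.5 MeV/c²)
E = mc² = 11780 MeV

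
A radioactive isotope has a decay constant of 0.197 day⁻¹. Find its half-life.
t½ = ln(2)/λ = 3.519 days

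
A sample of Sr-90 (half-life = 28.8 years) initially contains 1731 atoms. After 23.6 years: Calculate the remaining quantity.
N = N₀(1/2)^(t/t½) = 980.9 atoms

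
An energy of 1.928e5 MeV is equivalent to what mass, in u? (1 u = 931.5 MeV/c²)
m = E/c² = 207 u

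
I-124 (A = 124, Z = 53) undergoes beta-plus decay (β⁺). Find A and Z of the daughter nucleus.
Daughter: A = 124, Z = 52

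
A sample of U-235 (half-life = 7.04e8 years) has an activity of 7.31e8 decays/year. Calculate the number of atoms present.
N = A/λ = 7.424e17 atoms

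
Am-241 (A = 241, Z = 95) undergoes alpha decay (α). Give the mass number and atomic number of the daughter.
Daughter: A = 237, Z = 93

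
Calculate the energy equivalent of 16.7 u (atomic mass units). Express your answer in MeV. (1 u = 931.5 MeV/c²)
E = mc² = 15560 MeV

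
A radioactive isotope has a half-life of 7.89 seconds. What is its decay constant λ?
λ = ln(2)/t½ = 0.08785 second⁻¹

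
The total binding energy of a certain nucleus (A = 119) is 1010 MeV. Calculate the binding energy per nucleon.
B.E./A = 1010/119 = 8.487 MeV/nucleon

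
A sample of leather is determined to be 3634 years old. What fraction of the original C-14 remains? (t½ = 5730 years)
N/N₀ = (1/2)^(t/t½) = 0.6443 = 64.4%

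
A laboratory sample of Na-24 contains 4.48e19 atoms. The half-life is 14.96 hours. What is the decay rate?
A = λN = 2.076e18 decays/hour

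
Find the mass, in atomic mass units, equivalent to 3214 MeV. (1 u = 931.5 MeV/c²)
m = E/c² = 3.45 u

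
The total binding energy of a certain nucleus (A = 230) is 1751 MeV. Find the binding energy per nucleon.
B.E./A = 1751/230 = 7.613 MeV/nucleon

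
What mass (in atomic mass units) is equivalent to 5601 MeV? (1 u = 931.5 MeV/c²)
m = E/c² = 6.013 u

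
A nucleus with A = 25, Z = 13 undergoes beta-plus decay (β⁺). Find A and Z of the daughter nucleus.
Daughter: A = 25, Z = 12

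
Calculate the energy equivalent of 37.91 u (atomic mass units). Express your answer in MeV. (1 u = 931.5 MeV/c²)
E = mc² = 35310 MeV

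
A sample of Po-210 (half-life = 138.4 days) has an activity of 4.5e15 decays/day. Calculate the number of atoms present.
N = A/λ = 8.985e17 atoms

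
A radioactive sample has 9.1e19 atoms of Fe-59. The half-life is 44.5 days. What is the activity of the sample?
A = λN = 1.417e18 decays/day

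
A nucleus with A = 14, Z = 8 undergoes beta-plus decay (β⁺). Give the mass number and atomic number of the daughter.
Daughter: A = 14, Z = 7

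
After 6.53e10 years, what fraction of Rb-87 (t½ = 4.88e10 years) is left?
N/N₀ = (1/2)^(t/t½) = 0.3955 = 39.6%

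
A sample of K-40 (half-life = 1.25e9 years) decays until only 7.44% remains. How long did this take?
t = t½ × log₂(N₀/N) = 4.686e9 years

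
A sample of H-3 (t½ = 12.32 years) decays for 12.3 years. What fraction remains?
N/N₀ = (1/2)^(t/t½) = 0.5006 = 50.1%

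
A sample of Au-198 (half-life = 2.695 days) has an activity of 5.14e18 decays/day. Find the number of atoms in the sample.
N = A/λ = 1.998e19 atoms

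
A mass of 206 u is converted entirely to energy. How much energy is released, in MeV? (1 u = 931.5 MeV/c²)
E = mc² = 1.919e5 MeV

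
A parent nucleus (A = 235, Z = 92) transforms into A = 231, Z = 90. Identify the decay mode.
ΔA = -4, ΔZ = -2 ⇒ alpha decay (α)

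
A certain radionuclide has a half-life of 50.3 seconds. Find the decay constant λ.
λ = ln(2)/t½ = 0.01378 second⁻¹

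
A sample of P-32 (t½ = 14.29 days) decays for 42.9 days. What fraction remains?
N/N₀ = (1/2)^(t/t½) = 0.1248 = 12.5%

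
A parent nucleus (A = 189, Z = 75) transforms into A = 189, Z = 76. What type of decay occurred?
ΔA = 0, ΔZ = +1 ⇒ beta-minus decay (β⁻)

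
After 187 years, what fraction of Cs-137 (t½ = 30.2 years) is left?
N/N₀ = (1/2)^(t/t½) = 0.01368 = 1.37%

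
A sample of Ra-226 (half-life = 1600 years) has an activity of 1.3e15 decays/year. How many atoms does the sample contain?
N = A/λ = 3.001e18 atoms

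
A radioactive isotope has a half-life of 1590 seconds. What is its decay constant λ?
λ = ln(2)/t½ = 4.359e-4 second⁻¹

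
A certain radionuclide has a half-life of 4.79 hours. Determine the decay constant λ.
λ = ln(2)/t½ = 0.1447 hour⁻¹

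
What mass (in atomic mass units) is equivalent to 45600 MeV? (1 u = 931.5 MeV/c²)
m = E/c² = 48.95 u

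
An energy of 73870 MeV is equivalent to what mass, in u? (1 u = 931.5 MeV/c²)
m = E/c² = 79.3 u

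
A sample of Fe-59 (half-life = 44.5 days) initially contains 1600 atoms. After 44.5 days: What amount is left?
N = N₀(1/2)^(t/t½) = 800 atoms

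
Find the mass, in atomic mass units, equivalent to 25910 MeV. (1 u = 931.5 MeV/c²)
m = E/c² = 27.82 u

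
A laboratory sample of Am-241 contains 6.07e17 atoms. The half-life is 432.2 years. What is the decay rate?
A = λN = 9.735e14 decays/year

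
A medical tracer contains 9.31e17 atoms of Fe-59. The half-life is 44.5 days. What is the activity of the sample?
A = λN = 1.45e16 decays/day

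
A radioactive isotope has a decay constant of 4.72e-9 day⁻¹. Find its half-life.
t½ = ln(2)/λ = 1.469e8 days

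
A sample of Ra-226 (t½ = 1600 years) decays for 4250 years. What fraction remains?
N/N₀ = (1/2)^(t/t½) = 0.1586 = 15.9%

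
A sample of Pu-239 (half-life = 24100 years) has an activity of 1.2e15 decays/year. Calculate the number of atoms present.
N = A/λ = 4.172e19 atoms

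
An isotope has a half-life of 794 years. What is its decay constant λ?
λ = ln(2)/t½ = 8.73e-4 year⁻¹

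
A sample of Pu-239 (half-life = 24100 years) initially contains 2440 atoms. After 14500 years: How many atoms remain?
N = N₀(1/2)^(t/t½) = 1608 atoms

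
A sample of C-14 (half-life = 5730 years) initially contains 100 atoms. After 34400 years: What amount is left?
N = N₀(1/2)^(t/t½) = 1.559 atoms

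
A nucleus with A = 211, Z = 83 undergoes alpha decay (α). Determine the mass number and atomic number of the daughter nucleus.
Daughter: A = 207, Z = 81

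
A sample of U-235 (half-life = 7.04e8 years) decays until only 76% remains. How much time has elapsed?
t = t½ × log₂(N₀/N) = 2.787e8 years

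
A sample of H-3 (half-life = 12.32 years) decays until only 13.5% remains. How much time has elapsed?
t = t½ × log₂(N₀/N) = 35.59 years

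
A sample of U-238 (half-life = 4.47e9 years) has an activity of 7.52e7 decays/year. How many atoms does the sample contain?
N = A/λ = 4.85e17 atoms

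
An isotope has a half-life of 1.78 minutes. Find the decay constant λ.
λ = ln(2)/t½ = 0.3894 minute⁻¹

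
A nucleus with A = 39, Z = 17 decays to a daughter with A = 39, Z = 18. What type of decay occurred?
ΔA = 0, ΔZ = +1 ⇒ beta-minus decay (β⁻)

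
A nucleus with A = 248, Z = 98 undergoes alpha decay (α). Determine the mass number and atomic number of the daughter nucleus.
Daughter: A = 244, Z = 96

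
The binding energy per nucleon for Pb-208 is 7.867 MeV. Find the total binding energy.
B.E. = 7.867 × 208 = 1636 MeV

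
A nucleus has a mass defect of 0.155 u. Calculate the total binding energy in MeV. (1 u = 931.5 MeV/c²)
B.E. = Δm × 931.5 = 144.4 MeV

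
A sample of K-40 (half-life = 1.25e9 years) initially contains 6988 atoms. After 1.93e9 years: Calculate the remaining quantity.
N = N₀(1/2)^(t/t½) = 2396 atoms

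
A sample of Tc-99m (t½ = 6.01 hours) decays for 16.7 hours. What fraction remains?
N/N₀ = (1/2)^(t/t½) = 0.1457 = 14.6%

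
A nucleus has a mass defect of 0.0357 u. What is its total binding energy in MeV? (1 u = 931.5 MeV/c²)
B.E. = Δm × 931.5 = 33.25 MeV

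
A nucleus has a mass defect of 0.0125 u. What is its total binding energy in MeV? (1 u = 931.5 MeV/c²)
B.E. = Δm × 931.5 = 11.64 MeV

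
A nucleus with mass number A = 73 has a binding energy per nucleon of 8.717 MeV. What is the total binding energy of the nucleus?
B.E. = 8.717 × 73 = 636.3 MeV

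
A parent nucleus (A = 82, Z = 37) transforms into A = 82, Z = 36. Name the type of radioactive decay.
ΔA = 0, ΔZ = -1 ⇒ beta-plus decay (β⁺) or electron capture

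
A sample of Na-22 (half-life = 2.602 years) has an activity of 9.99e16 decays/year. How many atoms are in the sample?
N = A/λ = 3.75e17 atoms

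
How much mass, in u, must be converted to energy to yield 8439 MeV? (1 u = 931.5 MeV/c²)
m = E/c² = 9.06 u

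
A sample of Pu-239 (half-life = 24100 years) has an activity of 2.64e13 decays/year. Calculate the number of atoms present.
N = A/λ = 9.179e17 atoms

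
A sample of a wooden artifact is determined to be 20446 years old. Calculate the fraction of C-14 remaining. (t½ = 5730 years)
N/N₀ = (1/2)^(t/t½) = 0.08431 = 8.43%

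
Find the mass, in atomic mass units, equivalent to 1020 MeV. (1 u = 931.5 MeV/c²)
m = E/c² = 1.095 u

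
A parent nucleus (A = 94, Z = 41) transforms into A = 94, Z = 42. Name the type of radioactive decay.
ΔA = 0, ΔZ = +1 ⇒ beta-minus decay (β⁻)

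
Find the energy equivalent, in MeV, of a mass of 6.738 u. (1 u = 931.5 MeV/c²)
E = mc² = 6276 MeV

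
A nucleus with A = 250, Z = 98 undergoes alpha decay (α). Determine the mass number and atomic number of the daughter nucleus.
Daughter: A = 246, Z = 96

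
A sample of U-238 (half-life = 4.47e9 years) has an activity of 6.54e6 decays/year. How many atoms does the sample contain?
N = A/λ = 4.218e16 atoms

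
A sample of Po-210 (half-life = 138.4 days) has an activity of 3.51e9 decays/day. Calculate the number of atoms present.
N = A/λ = 7.008e11 atoms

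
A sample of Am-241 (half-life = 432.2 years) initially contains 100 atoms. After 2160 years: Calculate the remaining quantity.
N = N₀(1/2)^(t/t½) = 3.13 atoms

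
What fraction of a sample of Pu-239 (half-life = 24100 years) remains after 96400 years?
N/N₀ = (1/2)^(t/t½) = 0.0625 = 6.25%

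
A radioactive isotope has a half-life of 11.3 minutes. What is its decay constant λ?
λ = ln(2)/t½ = 0.06134 minute⁻¹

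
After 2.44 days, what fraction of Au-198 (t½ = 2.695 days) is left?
N/N₀ = (1/2)^(t/t½) = 0.5339 = 53.4%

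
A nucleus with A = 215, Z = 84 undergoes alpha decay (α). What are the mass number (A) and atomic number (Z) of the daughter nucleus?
Daughter: A = 211, Z = 82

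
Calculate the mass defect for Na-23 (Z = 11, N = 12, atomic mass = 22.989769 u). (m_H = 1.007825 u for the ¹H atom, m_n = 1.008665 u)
Δm = Z·m_H + N·m_n − M = 0.2003 u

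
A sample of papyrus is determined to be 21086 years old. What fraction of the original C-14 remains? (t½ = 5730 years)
N/N₀ = (1/2)^(t/t½) = 0.07802 = 7.8%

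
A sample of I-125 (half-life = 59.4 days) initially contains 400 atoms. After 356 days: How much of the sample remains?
N = N₀(1/2)^(t/t½) = 6.279 atoms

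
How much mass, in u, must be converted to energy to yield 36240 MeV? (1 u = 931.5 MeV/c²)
m = E/c² = 38.9 u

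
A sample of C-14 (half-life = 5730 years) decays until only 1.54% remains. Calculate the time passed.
t = t½ × log₂(N₀/N) = 34500 years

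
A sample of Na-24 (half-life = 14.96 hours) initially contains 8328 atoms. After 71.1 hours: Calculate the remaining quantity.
N = N₀(1/2)^(t/t½) = 308.9 atoms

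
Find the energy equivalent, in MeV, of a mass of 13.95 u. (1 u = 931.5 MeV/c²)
E = mc² = 12990 MeV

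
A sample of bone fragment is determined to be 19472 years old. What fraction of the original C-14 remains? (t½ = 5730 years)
N/N₀ = (1/2)^(t/t½) = 0.09485 = 9.48%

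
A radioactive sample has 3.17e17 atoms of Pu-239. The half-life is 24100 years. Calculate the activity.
A = λN = 9.117e12 decays/year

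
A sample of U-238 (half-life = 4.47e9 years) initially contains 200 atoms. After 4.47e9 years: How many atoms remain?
N = N₀(1/2)^(t/t½) = 100 atoms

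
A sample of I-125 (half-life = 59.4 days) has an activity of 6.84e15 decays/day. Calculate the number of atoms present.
N = A/λ = 5.862e17 atoms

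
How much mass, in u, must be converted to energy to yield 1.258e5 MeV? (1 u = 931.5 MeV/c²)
m = E/c² = 135.1 u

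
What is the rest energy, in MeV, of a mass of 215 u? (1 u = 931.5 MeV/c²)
E = mc² = 2.003e5 MeV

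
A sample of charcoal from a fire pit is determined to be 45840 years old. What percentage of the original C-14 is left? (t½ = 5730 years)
N/N₀ = (1/2)^(t/t½) = 0.003906 = 0.391%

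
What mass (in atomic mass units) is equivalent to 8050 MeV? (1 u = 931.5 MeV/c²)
m = E/c² = 8.642 u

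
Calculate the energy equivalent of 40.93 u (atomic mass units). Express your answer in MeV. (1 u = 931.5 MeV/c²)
E = mc² = 38130 MeV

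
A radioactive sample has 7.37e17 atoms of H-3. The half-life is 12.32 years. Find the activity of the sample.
A = λN = 4.147e16 decays/year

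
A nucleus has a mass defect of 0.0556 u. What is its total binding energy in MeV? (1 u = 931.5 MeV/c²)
B.E. = Δm × 931.5 = 51.79 MeV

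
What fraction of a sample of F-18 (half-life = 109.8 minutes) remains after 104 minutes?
N/N₀ = (1/2)^(t/t½) = 0.5186 = 51.9%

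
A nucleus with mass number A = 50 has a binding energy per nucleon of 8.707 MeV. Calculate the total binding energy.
B.E. = 8.707 × 50 = 435.4 MeV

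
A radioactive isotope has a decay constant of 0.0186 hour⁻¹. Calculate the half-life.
t½ = ln(2)/λ = 37.27 hours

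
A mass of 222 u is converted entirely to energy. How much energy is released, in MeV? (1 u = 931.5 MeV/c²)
E = mc² = 2.068e5 MeV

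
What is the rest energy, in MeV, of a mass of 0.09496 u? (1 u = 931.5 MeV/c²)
E = mc² = 88.46 MeV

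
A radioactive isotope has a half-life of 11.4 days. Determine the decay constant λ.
λ = ln(2)/t½ = 0.0608 day⁻¹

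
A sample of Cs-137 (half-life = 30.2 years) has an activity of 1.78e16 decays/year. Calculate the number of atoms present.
N = A/λ = 7.755e17 atoms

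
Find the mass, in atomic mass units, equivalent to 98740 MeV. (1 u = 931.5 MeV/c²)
m = E/c² = 106 u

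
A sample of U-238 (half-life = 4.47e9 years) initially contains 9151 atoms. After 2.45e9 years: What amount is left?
N = N₀(1/2)^(t/t½) = 6259 atoms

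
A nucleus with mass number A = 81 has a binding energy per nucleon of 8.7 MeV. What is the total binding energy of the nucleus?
B.E. = 8.7 × 81 = 704.7 MeV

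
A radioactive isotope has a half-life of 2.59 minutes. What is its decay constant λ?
λ = ln(2)/t½ = 0.2676 minute⁻¹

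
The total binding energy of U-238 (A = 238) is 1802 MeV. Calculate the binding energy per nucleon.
B.E./A = 1802/238 = 7.571 MeV/nucleon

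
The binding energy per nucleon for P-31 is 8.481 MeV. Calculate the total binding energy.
B.E. = 8.481 × 31 = 262.9 MeV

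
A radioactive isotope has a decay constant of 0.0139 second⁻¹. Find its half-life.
t½ = ln(2)/λ = 49.87 seconds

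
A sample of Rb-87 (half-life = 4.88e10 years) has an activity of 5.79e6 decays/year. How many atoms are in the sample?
N = A/λ = 4.076e17 atoms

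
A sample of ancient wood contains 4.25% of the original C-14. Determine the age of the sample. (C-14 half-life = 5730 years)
Age = t½ × log₂(1/ratio) = 26110 years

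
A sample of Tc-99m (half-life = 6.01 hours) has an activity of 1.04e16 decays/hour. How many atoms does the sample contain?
N = A/λ = 9.017e16 atoms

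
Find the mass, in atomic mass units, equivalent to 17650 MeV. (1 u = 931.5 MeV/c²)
m = E/c² = 18.95 u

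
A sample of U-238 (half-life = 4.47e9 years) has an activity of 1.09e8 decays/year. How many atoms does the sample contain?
N = A/λ = 7.029e17 atoms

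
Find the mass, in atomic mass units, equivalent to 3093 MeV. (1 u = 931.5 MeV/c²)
m = E/c² = 3.32 u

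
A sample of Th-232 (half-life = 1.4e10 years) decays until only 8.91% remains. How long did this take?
t = t½ × log₂(N₀/N) = 4.884e10 years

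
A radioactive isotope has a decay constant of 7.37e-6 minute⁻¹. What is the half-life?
t½ = ln(2)/λ = 94050 minutes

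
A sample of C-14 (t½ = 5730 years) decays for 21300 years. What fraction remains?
N/N₀ = (1/2)^(t/t½) = 0.07603 = 7.6%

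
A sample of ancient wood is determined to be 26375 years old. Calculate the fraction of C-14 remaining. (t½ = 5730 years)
N/N₀ = (1/2)^(t/t½) = 0.04115 = 4.11%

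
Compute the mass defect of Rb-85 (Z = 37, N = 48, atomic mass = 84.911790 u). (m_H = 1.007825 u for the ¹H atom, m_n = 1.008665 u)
Δm = Z·m_H + N·m_n − M = 0.7937 u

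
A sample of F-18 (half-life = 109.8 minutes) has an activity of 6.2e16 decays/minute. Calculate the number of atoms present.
N = A/λ = 9.821e18 atoms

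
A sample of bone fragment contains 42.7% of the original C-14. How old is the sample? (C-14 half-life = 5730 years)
Age = t½ × log₂(1/ratio) = 7035 years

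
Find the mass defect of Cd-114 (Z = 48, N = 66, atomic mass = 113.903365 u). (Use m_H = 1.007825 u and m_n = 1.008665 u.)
Δm = Z·m_H + N·m_n − M = 1.044 u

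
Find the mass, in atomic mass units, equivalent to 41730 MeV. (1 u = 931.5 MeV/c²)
m = E/c² = 44.8 u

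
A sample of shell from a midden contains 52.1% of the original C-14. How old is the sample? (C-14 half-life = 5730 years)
Age = t½ × log₂(1/ratio) = 5390 years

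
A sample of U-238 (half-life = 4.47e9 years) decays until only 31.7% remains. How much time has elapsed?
t = t½ × log₂(N₀/N) = 7.409e9 years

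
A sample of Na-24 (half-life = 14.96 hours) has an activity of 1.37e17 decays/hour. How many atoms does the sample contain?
N = A/λ = 2.957e18 atoms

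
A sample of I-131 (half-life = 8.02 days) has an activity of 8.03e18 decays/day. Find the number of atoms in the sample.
N = A/λ = 9.291e19 atoms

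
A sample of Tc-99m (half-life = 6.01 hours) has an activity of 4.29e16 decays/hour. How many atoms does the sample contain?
N = A/λ = 3.72e17 atoms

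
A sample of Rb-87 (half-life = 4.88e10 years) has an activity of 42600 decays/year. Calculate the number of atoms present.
N = A/λ = 2.999e15 atoms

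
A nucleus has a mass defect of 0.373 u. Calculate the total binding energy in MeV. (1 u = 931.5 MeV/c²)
B.E. = Δm × 931.5 = 347.4 MeV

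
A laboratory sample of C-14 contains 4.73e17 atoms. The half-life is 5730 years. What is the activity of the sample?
A = λN = 5.722e13 decays/year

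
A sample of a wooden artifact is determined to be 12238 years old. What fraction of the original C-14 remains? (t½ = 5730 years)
N/N₀ = (1/2)^(t/t½) = 0.2275 = 22.8%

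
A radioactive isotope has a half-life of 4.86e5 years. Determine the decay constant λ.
λ = ln(2)/t½ = 1.426e-6 year⁻¹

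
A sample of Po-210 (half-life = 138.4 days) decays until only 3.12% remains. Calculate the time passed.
t = t½ × log₂(N₀/N) = 692.3 days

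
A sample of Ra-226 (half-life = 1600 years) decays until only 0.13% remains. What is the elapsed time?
t = t½ × log₂(N₀/N) = 15340 years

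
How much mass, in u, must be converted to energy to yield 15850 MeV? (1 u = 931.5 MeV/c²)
m = E/c² = 17.02 u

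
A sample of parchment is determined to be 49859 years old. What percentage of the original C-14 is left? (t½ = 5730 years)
N/N₀ = (1/2)^(t/t½) = 0.002402 = 0.24%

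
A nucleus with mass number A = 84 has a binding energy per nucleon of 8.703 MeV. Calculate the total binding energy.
B.E. = 8.703 × 84 = 731.1 MeV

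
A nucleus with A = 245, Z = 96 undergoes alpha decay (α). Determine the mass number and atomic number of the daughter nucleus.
Daughter: A = 241, Z = 94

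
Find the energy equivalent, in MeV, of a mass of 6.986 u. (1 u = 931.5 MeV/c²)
E = mc² = 6507 MeV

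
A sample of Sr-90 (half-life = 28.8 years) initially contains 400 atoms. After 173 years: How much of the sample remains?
N = N₀(1/2)^(t/t½) = 6.22 atoms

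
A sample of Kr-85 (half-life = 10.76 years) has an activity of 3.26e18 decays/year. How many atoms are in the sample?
N = A/λ = 5.061e19 atoms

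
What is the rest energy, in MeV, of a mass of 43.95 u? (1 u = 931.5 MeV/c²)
E = mc² = 40940 MeV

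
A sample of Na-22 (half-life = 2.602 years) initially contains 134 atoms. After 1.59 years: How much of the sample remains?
N = N₀(1/2)^(t/t½) = 87.73 atoms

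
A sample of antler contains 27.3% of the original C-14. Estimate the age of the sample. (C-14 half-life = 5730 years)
Age = t½ × log₂(1/ratio) = 10730 years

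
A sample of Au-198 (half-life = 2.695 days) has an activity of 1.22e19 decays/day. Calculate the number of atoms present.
N = A/λ = 4.743e19 atoms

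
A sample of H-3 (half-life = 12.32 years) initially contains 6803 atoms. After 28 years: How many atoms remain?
N = N₀(1/2)^(t/t½) = 1408 atoms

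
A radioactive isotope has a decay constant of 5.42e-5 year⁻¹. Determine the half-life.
t½ = ln(2)/λ = 12790 years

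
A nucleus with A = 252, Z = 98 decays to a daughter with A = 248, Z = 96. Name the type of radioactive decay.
ΔA = -4, ΔZ = -2 ⇒ alpha decay (α)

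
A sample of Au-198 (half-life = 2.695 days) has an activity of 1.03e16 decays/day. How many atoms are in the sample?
N = A/λ = 4.005e16 atoms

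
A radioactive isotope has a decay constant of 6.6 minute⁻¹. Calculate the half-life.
t½ = ln(2)/λ = 0.105 minutes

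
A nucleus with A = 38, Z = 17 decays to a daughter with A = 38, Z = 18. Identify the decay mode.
ΔA = 0, ΔZ = +1 ⇒ beta-minus decay (β⁻)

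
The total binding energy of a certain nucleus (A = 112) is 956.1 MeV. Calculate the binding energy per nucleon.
B.E./A = 956.1/112 = 8.537 MeV/nucleon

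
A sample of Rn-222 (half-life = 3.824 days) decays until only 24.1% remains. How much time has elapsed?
t = t½ × log₂(N₀/N) = 7.85 days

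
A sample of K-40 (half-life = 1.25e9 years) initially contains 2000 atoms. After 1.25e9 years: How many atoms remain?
N = N₀(1/2)^(t/t½) = 1000 atoms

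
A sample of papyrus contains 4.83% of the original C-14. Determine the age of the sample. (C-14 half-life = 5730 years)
Age = t½ × log₂(1/ratio) = 25050 years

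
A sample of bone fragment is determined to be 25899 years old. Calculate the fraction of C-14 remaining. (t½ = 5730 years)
N/N₀ = (1/2)^(t/t½) = 0.04359 = 4.36%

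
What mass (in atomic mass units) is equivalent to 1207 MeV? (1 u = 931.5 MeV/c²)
m = E/c² = 1.296 u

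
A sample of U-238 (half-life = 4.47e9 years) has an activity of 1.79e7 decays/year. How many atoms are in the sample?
N = A/λ = 1.154e17 atoms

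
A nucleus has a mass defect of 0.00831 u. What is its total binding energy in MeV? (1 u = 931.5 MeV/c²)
B.E. = Δm × 931.5 = 7.741 MeV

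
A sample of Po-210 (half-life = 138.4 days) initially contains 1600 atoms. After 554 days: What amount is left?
N = N₀(1/2)^(t/t½) = 99.8 atoms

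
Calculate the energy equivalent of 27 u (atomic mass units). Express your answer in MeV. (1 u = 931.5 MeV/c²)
E = mc² = 25150 MeV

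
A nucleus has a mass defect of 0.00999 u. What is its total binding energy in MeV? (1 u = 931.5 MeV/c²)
B.E. = Δm × 931.5 = 9.306 MeV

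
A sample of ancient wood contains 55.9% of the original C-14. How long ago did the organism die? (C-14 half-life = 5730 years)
Age = t½ × log₂(1/ratio) = 4808 years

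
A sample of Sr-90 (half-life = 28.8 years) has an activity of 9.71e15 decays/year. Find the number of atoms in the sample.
N = A/λ = 4.034e17 atoms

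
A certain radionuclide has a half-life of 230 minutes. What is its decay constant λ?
λ = ln(2)/t½ = 0.003014 minute⁻¹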